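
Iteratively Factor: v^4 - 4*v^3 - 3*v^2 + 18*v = (v - 3)*(v^3 - v^2 - 6*v) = (v - 3)^2*(v^2 + 2*v) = (v - 3)^2*(v + 2)*(v)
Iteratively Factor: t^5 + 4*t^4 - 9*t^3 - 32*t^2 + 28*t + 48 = (t + 1)*(t^4 + 3*t^3 - 12*t^2 - 20*t + 48) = (t - 2)*(t + 1)*(t^3 + 5*t^2 - 2*t - 24) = (t - 2)*(t + 1)*(t + 4)*(t^2 + t - 6) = (t - 2)*(t + 1)*(t + 3)*(t + 4)*(t - 2)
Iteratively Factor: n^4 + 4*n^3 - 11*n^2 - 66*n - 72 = (n + 3)*(n^3 + n^2 - 14*n - 24) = (n - 4)*(n + 3)*(n^2 + 5*n + 6) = (n - 4)*(n + 2)*(n + 3)*(n + 3)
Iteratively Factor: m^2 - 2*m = (m)*(m - 2)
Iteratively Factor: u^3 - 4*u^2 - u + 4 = (u + 1)*(u^2 - 5*u + 4) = (u - 4)*(u + 1)*(u - 1)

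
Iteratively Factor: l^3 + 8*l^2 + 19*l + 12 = (l + 1)*(l^2 + 7*l + 12) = (l + 1)*(l + 3)*(l + 4)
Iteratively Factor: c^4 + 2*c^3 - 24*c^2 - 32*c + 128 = (c + 4)*(c^3 - 2*c^2 - 16*c + 32) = (c - 2)*(c + 4)*(c^2 - 16) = (c - 2)*(c + 4)^2*(c - 4)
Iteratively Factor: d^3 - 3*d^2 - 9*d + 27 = (d - 3)*(d^2 - 9) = (d - 3)^2*(d + 3)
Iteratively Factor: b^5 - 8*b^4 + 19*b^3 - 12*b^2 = (b)*(b^4 - 8*b^3 + 19*b^2 - 12*b) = b*(b - 4)*(b^3 - 4*b^2 + 3*b) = b*(b - 4)*(b - 1)*(b^2 - 3*b) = b*(b - 4)*(b - 3)*(b - 1)*(b)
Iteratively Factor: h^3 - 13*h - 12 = (h + 1)*(h^2 - h - 12) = (h + 1)*(h + 3)*(h - 4)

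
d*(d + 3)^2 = d^3 + 6*d^2 + 9*d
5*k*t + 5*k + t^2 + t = (5*k + t)*(t + 1)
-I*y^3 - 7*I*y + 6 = (y - 3*I)*(y + 2*I)*(-I*y + 1)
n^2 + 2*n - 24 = (n - 4)*(n + 6)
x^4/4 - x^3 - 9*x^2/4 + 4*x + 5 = (x/2 + 1/2)*(x/2 + 1)*(x - 5)*(x - 2)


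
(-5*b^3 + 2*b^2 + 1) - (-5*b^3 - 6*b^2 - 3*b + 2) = 8*b^2 + 3*b - 1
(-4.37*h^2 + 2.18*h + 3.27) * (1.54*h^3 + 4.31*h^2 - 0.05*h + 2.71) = -6.7298*h^5 - 15.4775*h^4 + 14.6501*h^3 + 2.142*h^2 + 5.7443*h + 8.8617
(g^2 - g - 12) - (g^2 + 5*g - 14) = 2 - 6*g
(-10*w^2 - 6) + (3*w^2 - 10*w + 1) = -7*w^2 - 10*w - 5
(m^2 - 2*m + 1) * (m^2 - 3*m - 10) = m^4 - 5*m^3 - 3*m^2 + 17*m - 10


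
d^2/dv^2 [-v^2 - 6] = -2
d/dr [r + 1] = 1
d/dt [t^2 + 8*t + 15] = 2*t + 8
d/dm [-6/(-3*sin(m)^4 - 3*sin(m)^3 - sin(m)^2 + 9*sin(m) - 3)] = 6*(-12*sin(m)^3 - 9*sin(m)^2 - 2*sin(m) + 9)*cos(m)/(3*sin(m)^4 + 3*sin(m)^3 + sin(m)^2 - 9*sin(m) + 3)^2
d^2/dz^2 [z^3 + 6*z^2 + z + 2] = 6*z + 12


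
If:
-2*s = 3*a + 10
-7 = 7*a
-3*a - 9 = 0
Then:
No Solution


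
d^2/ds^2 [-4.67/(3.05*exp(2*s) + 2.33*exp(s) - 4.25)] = (-4.67*(6.1*exp(s) + 2.33)*(12.2*exp(s) + 4.66)*exp(s) + (56.974*exp(s) + 10.8811)*(3.05*exp(2*s) + 2.33*exp(s) - 4.25))*exp(s)/(3.05*exp(2*s) + 2.33*exp(s) - 4.25)^3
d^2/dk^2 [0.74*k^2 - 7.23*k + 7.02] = 1.48000000000000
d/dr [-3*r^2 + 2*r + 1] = 2 - 6*r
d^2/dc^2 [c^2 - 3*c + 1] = 2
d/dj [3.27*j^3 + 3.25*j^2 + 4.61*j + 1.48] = 9.81*j^2 + 6.5*j + 4.61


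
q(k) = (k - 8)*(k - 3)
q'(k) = 2*k - 11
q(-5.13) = 106.75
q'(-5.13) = -21.26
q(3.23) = -1.10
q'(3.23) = -4.54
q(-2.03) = 50.45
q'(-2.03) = -15.06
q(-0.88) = 34.45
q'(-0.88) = -12.76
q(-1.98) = 49.70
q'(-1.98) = -14.96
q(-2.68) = 60.66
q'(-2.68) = -16.36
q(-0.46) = 29.27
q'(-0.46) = -11.92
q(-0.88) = 34.45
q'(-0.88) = -12.76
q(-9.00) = 204.00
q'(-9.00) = -29.00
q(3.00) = 0.00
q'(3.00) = -5.00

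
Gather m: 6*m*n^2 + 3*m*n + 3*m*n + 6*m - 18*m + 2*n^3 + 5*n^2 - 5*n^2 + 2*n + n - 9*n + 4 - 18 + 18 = m*(6*n^2 + 6*n - 12) + 2*n^3 - 6*n + 4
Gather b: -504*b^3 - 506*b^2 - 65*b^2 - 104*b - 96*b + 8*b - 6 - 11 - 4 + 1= -504*b^3 - 571*b^2 - 192*b - 20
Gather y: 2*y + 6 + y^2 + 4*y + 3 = y^2 + 6*y + 9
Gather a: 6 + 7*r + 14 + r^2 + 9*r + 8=r^2 + 16*r + 28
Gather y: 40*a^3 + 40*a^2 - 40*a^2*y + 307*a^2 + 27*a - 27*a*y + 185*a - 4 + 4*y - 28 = 40*a^3 + 347*a^2 + 212*a + y*(-40*a^2 - 27*a + 4) - 32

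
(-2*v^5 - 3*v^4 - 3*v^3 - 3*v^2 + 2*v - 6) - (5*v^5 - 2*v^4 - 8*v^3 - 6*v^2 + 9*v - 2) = -7*v^5 - v^4 + 5*v^3 + 3*v^2 - 7*v - 4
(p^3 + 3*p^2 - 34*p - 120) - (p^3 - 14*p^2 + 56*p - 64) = 17*p^2 - 90*p - 56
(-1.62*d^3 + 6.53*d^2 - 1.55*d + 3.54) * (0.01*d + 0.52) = -0.0162*d^4 - 0.7771*d^3 + 3.3801*d^2 - 0.7706*d + 1.8408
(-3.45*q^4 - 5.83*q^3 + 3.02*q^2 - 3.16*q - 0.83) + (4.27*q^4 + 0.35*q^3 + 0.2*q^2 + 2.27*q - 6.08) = 0.819999999999999*q^4 - 5.48*q^3 + 3.22*q^2 - 0.89*q - 6.91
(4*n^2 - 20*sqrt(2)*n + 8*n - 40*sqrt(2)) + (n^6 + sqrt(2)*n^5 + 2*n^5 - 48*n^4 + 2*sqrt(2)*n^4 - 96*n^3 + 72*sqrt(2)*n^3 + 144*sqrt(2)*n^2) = n^6 + sqrt(2)*n^5 + 2*n^5 - 48*n^4 + 2*sqrt(2)*n^4 - 96*n^3 + 72*sqrt(2)*n^3 + 4*n^2 + 144*sqrt(2)*n^2 - 20*sqrt(2)*n + 8*n - 40*sqrt(2)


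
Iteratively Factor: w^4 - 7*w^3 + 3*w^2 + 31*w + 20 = (w - 4)*(w^3 - 3*w^2 - 9*w - 5) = (w - 5)*(w - 4)*(w^2 + 2*w + 1) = (w - 5)*(w - 4)*(w + 1)*(w + 1)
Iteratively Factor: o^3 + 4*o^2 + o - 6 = (o + 3)*(o^2 + o - 2) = (o - 1)*(o + 3)*(o + 2)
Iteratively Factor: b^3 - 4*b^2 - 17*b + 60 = (b - 3)*(b^2 - b - 20) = (b - 3)*(b + 4)*(b - 5)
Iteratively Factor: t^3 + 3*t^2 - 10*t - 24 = (t + 4)*(t^2 - t - 6) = (t + 2)*(t + 4)*(t - 3)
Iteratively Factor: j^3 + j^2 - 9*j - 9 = (j + 3)*(j^2 - 2*j - 3) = (j + 1)*(j + 3)*(j - 3)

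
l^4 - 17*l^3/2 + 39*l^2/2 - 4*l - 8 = (l - 4)^2*(l - 1)*(l + 1/2)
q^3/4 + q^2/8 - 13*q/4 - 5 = (q/4 + 1/2)*(q - 4)*(q + 5/2)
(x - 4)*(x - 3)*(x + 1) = x^3 - 6*x^2 + 5*x + 12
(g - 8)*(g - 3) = g^2 - 11*g + 24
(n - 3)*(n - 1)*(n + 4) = n^3 - 13*n + 12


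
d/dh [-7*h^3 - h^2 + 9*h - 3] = -21*h^2 - 2*h + 9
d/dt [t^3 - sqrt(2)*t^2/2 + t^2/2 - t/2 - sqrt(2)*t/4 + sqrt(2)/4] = 3*t^2 - sqrt(2)*t + t - 1/2 - sqrt(2)/4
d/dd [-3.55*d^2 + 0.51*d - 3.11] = 0.51 - 7.1*d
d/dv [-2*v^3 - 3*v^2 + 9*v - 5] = -6*v^2 - 6*v + 9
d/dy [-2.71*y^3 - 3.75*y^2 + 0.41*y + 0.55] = -8.13*y^2 - 7.5*y + 0.41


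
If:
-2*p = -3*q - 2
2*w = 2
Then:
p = 3*q/2 + 1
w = 1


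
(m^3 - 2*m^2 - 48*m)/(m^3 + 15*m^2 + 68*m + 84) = m*(m - 8)/(m^2 + 9*m + 14)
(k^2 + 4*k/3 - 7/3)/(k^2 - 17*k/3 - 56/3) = (k - 1)/(k - 8)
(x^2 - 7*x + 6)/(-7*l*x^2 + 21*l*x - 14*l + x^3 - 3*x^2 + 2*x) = (x - 6)/(-7*l*x + 14*l + x^2 - 2*x)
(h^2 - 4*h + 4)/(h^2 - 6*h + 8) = (h - 2)/(h - 4)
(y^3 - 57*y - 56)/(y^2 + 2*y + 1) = (y^2 - y - 56)/(y + 1)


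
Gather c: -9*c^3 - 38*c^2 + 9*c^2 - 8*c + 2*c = -9*c^3 - 29*c^2 - 6*c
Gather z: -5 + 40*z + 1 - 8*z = 32*z - 4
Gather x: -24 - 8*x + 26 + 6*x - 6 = -2*x - 4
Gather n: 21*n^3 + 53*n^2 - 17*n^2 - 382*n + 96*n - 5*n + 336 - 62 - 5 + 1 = 21*n^3 + 36*n^2 - 291*n + 270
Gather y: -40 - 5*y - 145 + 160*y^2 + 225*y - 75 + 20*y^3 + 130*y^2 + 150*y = 20*y^3 + 290*y^2 + 370*y - 260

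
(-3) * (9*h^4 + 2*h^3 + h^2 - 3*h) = -27*h^4 - 6*h^3 - 3*h^2 + 9*h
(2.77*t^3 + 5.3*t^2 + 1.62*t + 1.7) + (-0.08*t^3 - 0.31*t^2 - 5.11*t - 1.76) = 2.69*t^3 + 4.99*t^2 - 3.49*t - 0.0600000000000001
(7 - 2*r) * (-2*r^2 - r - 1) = 4*r^3 - 12*r^2 - 5*r - 7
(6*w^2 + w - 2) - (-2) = 6*w^2 + w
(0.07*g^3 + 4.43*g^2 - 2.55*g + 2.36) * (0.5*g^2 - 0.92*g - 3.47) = 0.035*g^5 + 2.1506*g^4 - 5.5935*g^3 - 11.8461*g^2 + 6.6773*g - 8.1892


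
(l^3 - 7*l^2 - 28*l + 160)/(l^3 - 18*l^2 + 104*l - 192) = (l + 5)/(l - 6)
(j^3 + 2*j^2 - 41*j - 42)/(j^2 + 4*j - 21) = (j^2 - 5*j - 6)/(j - 3)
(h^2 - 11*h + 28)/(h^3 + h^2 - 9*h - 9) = (h^2 - 11*h + 28)/(h^3 + h^2 - 9*h - 9)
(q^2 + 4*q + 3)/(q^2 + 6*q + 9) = (q + 1)/(q + 3)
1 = 1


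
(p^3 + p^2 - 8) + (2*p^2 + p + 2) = p^3 + 3*p^2 + p - 6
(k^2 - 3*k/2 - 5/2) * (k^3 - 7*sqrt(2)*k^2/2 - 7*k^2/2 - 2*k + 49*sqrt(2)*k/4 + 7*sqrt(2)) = k^5 - 5*k^4 - 7*sqrt(2)*k^4/2 + 3*k^3/4 + 35*sqrt(2)*k^3/2 - 21*sqrt(2)*k^2/8 + 47*k^2/4 - 329*sqrt(2)*k/8 + 5*k - 35*sqrt(2)/2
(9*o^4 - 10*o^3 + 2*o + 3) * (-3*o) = -27*o^5 + 30*o^4 - 6*o^2 - 9*o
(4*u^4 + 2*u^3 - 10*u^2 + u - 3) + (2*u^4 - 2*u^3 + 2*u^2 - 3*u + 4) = 6*u^4 - 8*u^2 - 2*u + 1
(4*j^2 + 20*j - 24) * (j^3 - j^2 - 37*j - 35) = 4*j^5 + 16*j^4 - 192*j^3 - 856*j^2 + 188*j + 840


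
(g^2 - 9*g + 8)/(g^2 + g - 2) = (g - 8)/(g + 2)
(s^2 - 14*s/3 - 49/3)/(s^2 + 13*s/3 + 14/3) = (s - 7)/(s + 2)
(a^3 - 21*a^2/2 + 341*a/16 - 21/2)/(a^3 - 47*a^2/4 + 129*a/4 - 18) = (a - 7/4)/(a - 3)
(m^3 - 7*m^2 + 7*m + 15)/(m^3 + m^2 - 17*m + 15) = (m^2 - 4*m - 5)/(m^2 + 4*m - 5)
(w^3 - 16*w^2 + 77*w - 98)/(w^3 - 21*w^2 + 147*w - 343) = (w - 2)/(w - 7)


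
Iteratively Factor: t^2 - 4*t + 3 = (t - 1)*(t - 3)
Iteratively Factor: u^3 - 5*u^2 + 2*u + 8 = (u + 1)*(u^2 - 6*u + 8) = (u - 2)*(u + 1)*(u - 4)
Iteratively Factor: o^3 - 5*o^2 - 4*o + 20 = (o - 5)*(o^2 - 4) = (o - 5)*(o - 2)*(o + 2)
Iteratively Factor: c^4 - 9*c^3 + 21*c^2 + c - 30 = (c - 3)*(c^3 - 6*c^2 + 3*c + 10) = (c - 3)*(c - 2)*(c^2 - 4*c - 5) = (c - 3)*(c - 2)*(c + 1)*(c - 5)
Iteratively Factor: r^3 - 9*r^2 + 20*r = (r)*(r^2 - 9*r + 20) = r*(r - 5)*(r - 4)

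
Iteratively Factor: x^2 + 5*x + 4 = (x + 4)*(x + 1)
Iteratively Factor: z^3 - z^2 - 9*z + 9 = (z - 3)*(z^2 + 2*z - 3) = (z - 3)*(z - 1)*(z + 3)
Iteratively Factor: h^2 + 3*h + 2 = (h + 2)*(h + 1)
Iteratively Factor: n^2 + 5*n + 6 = (n + 2)*(n + 3)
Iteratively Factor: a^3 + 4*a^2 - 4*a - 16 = (a + 2)*(a^2 + 2*a - 8) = (a + 2)*(a + 4)*(a - 2)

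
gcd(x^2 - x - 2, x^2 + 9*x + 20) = 1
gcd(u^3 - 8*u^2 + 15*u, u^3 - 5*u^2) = u^2 - 5*u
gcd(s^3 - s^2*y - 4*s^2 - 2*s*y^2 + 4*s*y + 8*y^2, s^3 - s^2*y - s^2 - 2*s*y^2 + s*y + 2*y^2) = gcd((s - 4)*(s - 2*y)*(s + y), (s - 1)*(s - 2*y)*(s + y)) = -s^2 + s*y + 2*y^2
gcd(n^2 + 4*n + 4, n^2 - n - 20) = 1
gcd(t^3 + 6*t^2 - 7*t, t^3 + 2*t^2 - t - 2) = t - 1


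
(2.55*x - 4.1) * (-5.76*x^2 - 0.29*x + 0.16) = -14.688*x^3 + 22.8765*x^2 + 1.597*x - 0.656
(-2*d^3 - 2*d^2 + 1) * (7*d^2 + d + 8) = -14*d^5 - 16*d^4 - 18*d^3 - 9*d^2 + d + 8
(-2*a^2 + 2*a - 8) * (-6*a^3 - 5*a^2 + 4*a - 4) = 12*a^5 - 2*a^4 + 30*a^3 + 56*a^2 - 40*a + 32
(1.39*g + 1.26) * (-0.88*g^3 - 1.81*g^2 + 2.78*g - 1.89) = -1.2232*g^4 - 3.6247*g^3 + 1.5836*g^2 + 0.8757*g - 2.3814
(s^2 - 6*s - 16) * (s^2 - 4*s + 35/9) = s^4 - 10*s^3 + 107*s^2/9 + 122*s/3 - 560/9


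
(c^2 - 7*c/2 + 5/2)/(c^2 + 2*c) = (2*c^2 - 7*c + 5)/(2*c*(c + 2))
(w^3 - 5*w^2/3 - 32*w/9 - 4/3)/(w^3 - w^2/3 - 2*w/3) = (w^2 - 7*w/3 - 2)/(w*(w - 1))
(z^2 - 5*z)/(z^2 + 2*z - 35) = z/(z + 7)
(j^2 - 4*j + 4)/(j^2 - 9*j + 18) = (j^2 - 4*j + 4)/(j^2 - 9*j + 18)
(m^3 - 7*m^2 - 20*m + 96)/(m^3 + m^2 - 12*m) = (m - 8)/m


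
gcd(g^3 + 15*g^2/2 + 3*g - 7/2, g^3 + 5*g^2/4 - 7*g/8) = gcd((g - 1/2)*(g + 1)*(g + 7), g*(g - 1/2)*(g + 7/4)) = g - 1/2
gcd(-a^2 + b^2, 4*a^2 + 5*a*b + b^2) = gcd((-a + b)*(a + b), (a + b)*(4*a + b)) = a + b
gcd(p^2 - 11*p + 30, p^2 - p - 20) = p - 5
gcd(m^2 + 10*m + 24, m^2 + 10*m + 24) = m^2 + 10*m + 24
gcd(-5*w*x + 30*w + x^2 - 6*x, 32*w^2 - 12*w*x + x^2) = 1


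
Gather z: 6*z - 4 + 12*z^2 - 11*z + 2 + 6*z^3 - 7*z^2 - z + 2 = 6*z^3 + 5*z^2 - 6*z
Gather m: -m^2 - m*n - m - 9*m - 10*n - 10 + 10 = -m^2 + m*(-n - 10) - 10*n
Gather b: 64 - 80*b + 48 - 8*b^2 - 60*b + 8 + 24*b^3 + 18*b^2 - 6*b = 24*b^3 + 10*b^2 - 146*b + 120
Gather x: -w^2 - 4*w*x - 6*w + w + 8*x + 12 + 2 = -w^2 - 5*w + x*(8 - 4*w) + 14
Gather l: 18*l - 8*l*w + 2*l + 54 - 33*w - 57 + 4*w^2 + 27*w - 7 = l*(20 - 8*w) + 4*w^2 - 6*w - 10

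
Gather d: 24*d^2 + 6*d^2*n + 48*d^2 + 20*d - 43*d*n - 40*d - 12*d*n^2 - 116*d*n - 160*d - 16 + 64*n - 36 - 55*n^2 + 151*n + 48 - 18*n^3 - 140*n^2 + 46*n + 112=d^2*(6*n + 72) + d*(-12*n^2 - 159*n - 180) - 18*n^3 - 195*n^2 + 261*n + 108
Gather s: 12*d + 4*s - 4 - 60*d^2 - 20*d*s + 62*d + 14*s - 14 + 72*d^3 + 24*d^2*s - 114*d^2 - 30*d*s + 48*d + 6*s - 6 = 72*d^3 - 174*d^2 + 122*d + s*(24*d^2 - 50*d + 24) - 24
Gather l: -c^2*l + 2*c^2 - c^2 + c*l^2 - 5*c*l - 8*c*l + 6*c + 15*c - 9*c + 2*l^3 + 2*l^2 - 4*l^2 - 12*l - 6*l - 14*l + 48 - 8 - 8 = c^2 + 12*c + 2*l^3 + l^2*(c - 2) + l*(-c^2 - 13*c - 32) + 32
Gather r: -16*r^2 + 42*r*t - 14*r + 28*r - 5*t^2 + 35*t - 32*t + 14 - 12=-16*r^2 + r*(42*t + 14) - 5*t^2 + 3*t + 2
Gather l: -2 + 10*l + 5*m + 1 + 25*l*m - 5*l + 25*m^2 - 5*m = l*(25*m + 5) + 25*m^2 - 1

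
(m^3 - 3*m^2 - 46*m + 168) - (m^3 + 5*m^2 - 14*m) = -8*m^2 - 32*m + 168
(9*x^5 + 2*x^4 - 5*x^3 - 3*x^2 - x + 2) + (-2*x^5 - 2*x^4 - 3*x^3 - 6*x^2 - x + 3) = 7*x^5 - 8*x^3 - 9*x^2 - 2*x + 5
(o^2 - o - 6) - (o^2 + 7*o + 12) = -8*o - 18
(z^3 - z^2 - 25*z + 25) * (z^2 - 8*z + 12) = z^5 - 9*z^4 - 5*z^3 + 213*z^2 - 500*z + 300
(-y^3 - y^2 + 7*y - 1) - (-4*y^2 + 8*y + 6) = -y^3 + 3*y^2 - y - 7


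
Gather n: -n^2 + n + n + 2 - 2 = -n^2 + 2*n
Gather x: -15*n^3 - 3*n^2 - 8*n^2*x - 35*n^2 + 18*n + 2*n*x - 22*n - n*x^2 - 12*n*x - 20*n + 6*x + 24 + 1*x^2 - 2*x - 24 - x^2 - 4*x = -15*n^3 - 38*n^2 - n*x^2 - 24*n + x*(-8*n^2 - 10*n)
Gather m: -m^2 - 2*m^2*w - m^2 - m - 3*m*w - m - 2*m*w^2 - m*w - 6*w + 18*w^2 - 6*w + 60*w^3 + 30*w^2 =m^2*(-2*w - 2) + m*(-2*w^2 - 4*w - 2) + 60*w^3 + 48*w^2 - 12*w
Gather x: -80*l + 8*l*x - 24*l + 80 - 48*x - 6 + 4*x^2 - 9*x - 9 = -104*l + 4*x^2 + x*(8*l - 57) + 65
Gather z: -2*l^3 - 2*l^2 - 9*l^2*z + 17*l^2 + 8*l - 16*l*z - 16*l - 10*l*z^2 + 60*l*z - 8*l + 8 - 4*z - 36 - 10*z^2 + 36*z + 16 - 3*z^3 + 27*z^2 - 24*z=-2*l^3 + 15*l^2 - 16*l - 3*z^3 + z^2*(17 - 10*l) + z*(-9*l^2 + 44*l + 8) - 12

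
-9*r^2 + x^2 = (-3*r + x)*(3*r + x)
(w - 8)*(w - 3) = w^2 - 11*w + 24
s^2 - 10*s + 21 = (s - 7)*(s - 3)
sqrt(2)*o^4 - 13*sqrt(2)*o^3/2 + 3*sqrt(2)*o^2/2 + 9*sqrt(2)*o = o*(o - 6)*(o - 3/2)*(sqrt(2)*o + sqrt(2))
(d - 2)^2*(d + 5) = d^3 + d^2 - 16*d + 20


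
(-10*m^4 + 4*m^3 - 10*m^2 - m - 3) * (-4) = 40*m^4 - 16*m^3 + 40*m^2 + 4*m + 12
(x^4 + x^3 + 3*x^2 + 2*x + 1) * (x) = x^5 + x^4 + 3*x^3 + 2*x^2 + x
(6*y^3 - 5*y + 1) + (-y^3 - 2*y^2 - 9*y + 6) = 5*y^3 - 2*y^2 - 14*y + 7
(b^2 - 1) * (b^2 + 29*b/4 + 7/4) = b^4 + 29*b^3/4 + 3*b^2/4 - 29*b/4 - 7/4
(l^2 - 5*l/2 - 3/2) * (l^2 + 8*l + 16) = l^4 + 11*l^3/2 - 11*l^2/2 - 52*l - 24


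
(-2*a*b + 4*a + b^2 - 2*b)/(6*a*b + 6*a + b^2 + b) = (-2*a*b + 4*a + b^2 - 2*b)/(6*a*b + 6*a + b^2 + b)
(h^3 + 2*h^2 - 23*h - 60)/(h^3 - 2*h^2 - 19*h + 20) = (h + 3)/(h - 1)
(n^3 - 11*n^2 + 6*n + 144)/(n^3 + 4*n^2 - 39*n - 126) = (n - 8)/(n + 7)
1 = 1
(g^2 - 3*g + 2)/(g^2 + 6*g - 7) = (g - 2)/(g + 7)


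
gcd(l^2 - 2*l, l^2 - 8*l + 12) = l - 2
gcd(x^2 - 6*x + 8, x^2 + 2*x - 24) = x - 4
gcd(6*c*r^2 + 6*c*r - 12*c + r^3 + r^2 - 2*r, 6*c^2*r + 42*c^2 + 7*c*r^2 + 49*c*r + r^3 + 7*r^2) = 6*c + r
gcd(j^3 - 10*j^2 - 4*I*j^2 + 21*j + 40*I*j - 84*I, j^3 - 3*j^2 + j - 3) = j - 3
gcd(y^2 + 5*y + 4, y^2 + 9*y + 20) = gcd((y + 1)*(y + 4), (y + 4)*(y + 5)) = y + 4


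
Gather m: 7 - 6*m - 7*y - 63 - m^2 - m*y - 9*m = -m^2 + m*(-y - 15) - 7*y - 56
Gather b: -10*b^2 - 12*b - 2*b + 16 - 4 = -10*b^2 - 14*b + 12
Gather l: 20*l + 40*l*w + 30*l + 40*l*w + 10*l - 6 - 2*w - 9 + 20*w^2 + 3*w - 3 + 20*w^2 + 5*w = l*(80*w + 60) + 40*w^2 + 6*w - 18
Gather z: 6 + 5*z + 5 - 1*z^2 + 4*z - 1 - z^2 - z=-2*z^2 + 8*z + 10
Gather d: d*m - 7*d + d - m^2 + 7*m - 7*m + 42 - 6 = d*(m - 6) - m^2 + 36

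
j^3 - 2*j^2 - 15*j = j*(j - 5)*(j + 3)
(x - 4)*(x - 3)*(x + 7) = x^3 - 37*x + 84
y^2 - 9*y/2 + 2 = (y - 4)*(y - 1/2)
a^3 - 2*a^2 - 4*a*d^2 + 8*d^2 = (a - 2)*(a - 2*d)*(a + 2*d)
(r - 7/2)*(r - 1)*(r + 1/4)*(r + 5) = r^4 + 3*r^3/4 - 151*r^2/8 + 51*r/4 + 35/8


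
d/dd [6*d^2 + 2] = 12*d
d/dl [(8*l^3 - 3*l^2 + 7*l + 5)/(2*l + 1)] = (32*l^3 + 18*l^2 - 6*l - 3)/(4*l^2 + 4*l + 1)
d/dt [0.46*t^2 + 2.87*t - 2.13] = 0.92*t + 2.87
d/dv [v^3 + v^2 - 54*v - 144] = 3*v^2 + 2*v - 54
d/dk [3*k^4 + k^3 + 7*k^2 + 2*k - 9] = 12*k^3 + 3*k^2 + 14*k + 2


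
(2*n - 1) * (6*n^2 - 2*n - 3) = 12*n^3 - 10*n^2 - 4*n + 3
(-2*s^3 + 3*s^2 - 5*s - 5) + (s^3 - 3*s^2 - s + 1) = -s^3 - 6*s - 4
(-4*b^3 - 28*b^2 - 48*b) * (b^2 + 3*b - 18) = -4*b^5 - 40*b^4 - 60*b^3 + 360*b^2 + 864*b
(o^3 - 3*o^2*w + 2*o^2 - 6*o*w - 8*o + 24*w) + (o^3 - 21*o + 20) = 2*o^3 - 3*o^2*w + 2*o^2 - 6*o*w - 29*o + 24*w + 20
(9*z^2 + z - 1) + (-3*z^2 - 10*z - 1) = 6*z^2 - 9*z - 2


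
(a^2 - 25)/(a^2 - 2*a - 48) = (25 - a^2)/(-a^2 + 2*a + 48)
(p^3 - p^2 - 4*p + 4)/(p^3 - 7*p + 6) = (p + 2)/(p + 3)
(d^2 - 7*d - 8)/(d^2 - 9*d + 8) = (d + 1)/(d - 1)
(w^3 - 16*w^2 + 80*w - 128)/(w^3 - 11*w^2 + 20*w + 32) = (w - 4)/(w + 1)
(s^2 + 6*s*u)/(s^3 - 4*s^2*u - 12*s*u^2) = (s + 6*u)/(s^2 - 4*s*u - 12*u^2)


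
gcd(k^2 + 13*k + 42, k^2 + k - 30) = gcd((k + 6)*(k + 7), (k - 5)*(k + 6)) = k + 6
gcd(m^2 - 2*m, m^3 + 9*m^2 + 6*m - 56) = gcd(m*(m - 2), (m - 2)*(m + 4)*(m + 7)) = m - 2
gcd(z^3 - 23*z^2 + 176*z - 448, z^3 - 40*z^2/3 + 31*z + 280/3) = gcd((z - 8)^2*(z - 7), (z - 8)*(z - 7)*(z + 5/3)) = z^2 - 15*z + 56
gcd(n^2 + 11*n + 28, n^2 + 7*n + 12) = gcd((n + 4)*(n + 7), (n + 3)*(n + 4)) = n + 4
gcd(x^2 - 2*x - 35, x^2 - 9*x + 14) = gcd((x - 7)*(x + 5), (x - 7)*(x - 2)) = x - 7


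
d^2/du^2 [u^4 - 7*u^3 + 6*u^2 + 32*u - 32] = 12*u^2 - 42*u + 12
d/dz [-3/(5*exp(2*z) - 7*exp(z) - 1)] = (30*exp(z) - 21)*exp(z)/(-5*exp(2*z) + 7*exp(z) + 1)^2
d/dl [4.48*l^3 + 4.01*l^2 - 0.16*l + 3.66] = 13.44*l^2 + 8.02*l - 0.16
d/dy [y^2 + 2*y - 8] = 2*y + 2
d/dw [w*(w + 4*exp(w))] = w*(4*exp(w) + 1) + w + 4*exp(w)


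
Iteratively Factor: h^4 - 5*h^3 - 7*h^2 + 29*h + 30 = (h + 1)*(h^3 - 6*h^2 - h + 30) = (h - 3)*(h + 1)*(h^2 - 3*h - 10) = (h - 5)*(h - 3)*(h + 1)*(h + 2)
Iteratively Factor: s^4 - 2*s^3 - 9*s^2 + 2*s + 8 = (s - 1)*(s^3 - s^2 - 10*s - 8) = (s - 4)*(s - 1)*(s^2 + 3*s + 2) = (s - 4)*(s - 1)*(s + 1)*(s + 2)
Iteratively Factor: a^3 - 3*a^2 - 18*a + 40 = (a + 4)*(a^2 - 7*a + 10) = (a - 5)*(a + 4)*(a - 2)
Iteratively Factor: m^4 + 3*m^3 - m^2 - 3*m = (m + 1)*(m^3 + 2*m^2 - 3*m) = m*(m + 1)*(m^2 + 2*m - 3) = m*(m - 1)*(m + 1)*(m + 3)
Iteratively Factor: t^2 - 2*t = (t - 2)*(t)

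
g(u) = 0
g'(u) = 0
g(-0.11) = 0.00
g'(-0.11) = 0.00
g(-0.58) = 0.00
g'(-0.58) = 0.00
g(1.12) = 0.00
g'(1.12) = 0.00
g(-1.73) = 0.00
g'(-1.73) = 0.00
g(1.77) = 0.00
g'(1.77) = 0.00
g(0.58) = 0.00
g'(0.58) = 0.00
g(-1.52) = 0.00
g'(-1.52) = 0.00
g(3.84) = 0.00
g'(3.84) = 0.00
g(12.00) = 0.00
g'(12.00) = 0.00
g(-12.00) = 0.00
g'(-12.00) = 0.00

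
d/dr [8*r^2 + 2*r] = 16*r + 2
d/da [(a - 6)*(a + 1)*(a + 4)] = 3*a^2 - 2*a - 26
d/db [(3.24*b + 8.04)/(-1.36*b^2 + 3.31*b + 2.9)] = (4.4064*b^2 + 21.8688*b - 17.2164)/(1.8496*b^4 - 9.0032*b^3 + 3.0681*b^2 + 19.198*b + 8.41)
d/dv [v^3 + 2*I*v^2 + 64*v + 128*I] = 3*v^2 + 4*I*v + 64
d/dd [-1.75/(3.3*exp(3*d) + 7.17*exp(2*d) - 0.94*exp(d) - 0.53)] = (17.325*exp(2*d) + 25.095*exp(d) - 1.645)*exp(d)/(3.3*exp(3*d) + 7.17*exp(2*d) - 0.94*exp(d) - 0.53)^2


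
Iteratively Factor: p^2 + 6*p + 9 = (p + 3)*(p + 3)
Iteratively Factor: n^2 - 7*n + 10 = (n - 2)*(n - 5)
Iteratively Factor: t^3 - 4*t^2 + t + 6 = (t - 2)*(t^2 - 2*t - 3) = (t - 3)*(t - 2)*(t + 1)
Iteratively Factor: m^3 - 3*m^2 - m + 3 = (m - 3)*(m^2 - 1) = (m - 3)*(m - 1)*(m + 1)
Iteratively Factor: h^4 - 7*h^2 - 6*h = (h)*(h^3 - 7*h - 6) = h*(h - 3)*(h^2 + 3*h + 2) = h*(h - 3)*(h + 2)*(h + 1)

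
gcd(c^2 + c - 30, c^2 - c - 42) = c + 6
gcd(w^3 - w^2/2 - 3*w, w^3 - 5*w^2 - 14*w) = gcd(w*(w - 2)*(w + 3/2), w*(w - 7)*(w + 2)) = w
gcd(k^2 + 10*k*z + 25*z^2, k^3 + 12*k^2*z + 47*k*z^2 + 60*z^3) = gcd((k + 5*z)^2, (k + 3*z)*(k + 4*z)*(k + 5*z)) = k + 5*z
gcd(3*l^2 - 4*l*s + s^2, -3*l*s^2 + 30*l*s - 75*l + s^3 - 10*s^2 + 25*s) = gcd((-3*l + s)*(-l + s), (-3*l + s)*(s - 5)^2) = -3*l + s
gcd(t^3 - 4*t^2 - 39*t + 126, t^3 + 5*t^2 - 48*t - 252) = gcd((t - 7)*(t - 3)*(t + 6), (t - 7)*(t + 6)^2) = t^2 - t - 42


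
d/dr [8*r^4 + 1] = 32*r^3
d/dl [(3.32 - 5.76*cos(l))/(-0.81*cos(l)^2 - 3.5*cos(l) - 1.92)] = (4.6656*cos(l)^2 - 5.3784*cos(l) - 22.6792)*sin(l)/(0.6561*cos(l)^4 + 5.67*cos(l)^3 + 15.3604*cos(l)^2 + 13.44*cos(l) + 3.6864)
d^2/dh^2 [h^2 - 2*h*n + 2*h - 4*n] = 2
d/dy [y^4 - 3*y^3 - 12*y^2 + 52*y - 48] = 4*y^3 - 9*y^2 - 24*y + 52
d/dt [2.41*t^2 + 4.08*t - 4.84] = 4.82*t + 4.08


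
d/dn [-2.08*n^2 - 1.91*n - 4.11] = -4.16*n - 1.91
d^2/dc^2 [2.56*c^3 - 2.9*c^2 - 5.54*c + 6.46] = 15.36*c - 5.8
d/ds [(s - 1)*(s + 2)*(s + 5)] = 3*s^2 + 12*s + 3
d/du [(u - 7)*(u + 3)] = 2*u - 4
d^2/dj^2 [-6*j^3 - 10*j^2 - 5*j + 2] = -36*j - 20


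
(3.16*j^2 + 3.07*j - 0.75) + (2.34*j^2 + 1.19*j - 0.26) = 5.5*j^2 + 4.26*j - 1.01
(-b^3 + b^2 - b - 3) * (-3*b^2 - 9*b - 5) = 3*b^5 + 6*b^4 - b^3 + 13*b^2 + 32*b + 15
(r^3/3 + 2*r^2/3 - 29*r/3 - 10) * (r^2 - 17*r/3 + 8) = r^5/3 - 11*r^4/9 - 97*r^3/9 + 451*r^2/9 - 62*r/3 - 80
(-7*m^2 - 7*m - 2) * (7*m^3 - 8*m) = -49*m^5 - 49*m^4 + 42*m^3 + 56*m^2 + 16*m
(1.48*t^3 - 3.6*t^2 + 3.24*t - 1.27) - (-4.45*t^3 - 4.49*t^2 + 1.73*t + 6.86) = 5.93*t^3 + 0.89*t^2 + 1.51*t - 8.13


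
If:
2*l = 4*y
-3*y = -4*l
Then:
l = 0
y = 0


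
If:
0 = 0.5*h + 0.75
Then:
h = -1.50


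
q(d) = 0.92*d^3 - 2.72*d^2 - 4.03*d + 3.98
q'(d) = 2.76*d^2 - 5.44*d - 4.03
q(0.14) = 3.37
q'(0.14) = -4.74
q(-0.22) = 4.73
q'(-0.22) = -2.70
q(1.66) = -6.00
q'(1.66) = -5.45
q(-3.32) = -46.29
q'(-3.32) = 44.45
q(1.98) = -7.52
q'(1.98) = -3.98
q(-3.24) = -42.81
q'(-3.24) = 42.57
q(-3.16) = -39.48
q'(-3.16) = 40.72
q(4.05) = 4.16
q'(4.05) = 19.21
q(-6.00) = -268.48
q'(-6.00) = 127.97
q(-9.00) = -850.75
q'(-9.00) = 268.49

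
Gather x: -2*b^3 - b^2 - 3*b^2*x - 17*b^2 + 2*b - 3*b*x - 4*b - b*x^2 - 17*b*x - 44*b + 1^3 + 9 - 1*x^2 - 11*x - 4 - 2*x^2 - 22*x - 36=-2*b^3 - 18*b^2 - 46*b + x^2*(-b - 3) + x*(-3*b^2 - 20*b - 33) - 30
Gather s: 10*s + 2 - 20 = 10*s - 18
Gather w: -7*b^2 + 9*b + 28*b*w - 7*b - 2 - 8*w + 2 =-7*b^2 + 2*b + w*(28*b - 8)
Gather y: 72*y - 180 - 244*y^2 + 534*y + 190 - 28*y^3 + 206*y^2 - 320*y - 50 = -28*y^3 - 38*y^2 + 286*y - 40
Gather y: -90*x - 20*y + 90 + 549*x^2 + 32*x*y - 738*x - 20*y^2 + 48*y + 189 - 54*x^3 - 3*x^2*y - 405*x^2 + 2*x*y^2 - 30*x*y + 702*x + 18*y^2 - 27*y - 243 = -54*x^3 + 144*x^2 - 126*x + y^2*(2*x - 2) + y*(-3*x^2 + 2*x + 1) + 36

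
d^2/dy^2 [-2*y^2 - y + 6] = -4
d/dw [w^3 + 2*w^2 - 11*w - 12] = 3*w^2 + 4*w - 11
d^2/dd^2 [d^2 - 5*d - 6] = 2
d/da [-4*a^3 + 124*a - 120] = 124 - 12*a^2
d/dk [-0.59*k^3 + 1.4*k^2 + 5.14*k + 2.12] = -1.77*k^2 + 2.8*k + 5.14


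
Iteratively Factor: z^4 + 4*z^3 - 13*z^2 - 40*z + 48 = (z + 4)*(z^3 - 13*z + 12) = (z - 3)*(z + 4)*(z^2 + 3*z - 4) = (z - 3)*(z - 1)*(z + 4)*(z + 4)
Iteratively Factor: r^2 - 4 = (r + 2)*(r - 2)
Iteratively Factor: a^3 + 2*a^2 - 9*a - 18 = (a + 3)*(a^2 - a - 6) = (a - 3)*(a + 3)*(a + 2)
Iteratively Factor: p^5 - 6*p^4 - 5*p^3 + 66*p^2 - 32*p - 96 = (p - 4)*(p^4 - 2*p^3 - 13*p^2 + 14*p + 24) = (p - 4)^2*(p^3 + 2*p^2 - 5*p - 6) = (p - 4)^2*(p - 2)*(p^2 + 4*p + 3) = (p - 4)^2*(p - 2)*(p + 1)*(p + 3)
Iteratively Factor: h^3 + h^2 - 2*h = (h + 2)*(h^2 - h) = (h - 1)*(h + 2)*(h)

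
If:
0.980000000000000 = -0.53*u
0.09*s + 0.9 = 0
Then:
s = -10.00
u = -1.85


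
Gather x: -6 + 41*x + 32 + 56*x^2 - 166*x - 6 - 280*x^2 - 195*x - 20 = -224*x^2 - 320*x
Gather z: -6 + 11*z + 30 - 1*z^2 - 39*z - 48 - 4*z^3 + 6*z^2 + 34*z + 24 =-4*z^3 + 5*z^2 + 6*z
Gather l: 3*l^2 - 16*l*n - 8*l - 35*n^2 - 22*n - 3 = 3*l^2 + l*(-16*n - 8) - 35*n^2 - 22*n - 3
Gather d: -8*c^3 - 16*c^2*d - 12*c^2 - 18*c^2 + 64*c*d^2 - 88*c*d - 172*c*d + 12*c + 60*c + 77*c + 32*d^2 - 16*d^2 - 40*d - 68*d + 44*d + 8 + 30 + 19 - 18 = -8*c^3 - 30*c^2 + 149*c + d^2*(64*c + 16) + d*(-16*c^2 - 260*c - 64) + 39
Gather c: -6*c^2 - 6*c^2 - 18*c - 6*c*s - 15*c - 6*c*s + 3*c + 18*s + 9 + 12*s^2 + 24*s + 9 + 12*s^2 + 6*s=-12*c^2 + c*(-12*s - 30) + 24*s^2 + 48*s + 18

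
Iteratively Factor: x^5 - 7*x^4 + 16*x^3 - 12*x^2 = (x - 3)*(x^4 - 4*x^3 + 4*x^2) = (x - 3)*(x - 2)*(x^3 - 2*x^2) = x*(x - 3)*(x - 2)*(x^2 - 2*x) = x*(x - 3)*(x - 2)^2*(x)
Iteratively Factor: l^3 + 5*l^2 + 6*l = (l + 3)*(l^2 + 2*l) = l*(l + 3)*(l + 2)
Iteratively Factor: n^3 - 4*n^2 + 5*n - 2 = (n - 2)*(n^2 - 2*n + 1) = (n - 2)*(n - 1)*(n - 1)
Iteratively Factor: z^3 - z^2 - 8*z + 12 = (z - 2)*(z^2 + z - 6) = (z - 2)*(z + 3)*(z - 2)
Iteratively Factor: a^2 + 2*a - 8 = (a + 4)*(a - 2)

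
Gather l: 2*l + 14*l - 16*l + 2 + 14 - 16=0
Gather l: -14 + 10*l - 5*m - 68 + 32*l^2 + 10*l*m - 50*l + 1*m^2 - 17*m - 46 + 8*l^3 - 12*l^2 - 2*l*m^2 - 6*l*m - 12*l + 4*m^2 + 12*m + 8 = 8*l^3 + 20*l^2 + l*(-2*m^2 + 4*m - 52) + 5*m^2 - 10*m - 120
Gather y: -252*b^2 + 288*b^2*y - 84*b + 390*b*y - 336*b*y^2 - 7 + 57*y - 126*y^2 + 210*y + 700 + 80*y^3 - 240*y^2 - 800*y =-252*b^2 - 84*b + 80*y^3 + y^2*(-336*b - 366) + y*(288*b^2 + 390*b - 533) + 693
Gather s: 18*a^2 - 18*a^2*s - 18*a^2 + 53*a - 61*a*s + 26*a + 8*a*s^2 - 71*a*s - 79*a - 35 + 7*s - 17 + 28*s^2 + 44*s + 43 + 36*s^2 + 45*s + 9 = s^2*(8*a + 64) + s*(-18*a^2 - 132*a + 96)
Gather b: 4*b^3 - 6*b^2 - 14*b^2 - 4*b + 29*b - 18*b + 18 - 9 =4*b^3 - 20*b^2 + 7*b + 9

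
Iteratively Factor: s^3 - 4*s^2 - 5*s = (s + 1)*(s^2 - 5*s) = (s - 5)*(s + 1)*(s)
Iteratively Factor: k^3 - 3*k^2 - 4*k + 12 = (k - 3)*(k^2 - 4) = (k - 3)*(k - 2)*(k + 2)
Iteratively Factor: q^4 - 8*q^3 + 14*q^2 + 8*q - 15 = (q - 1)*(q^3 - 7*q^2 + 7*q + 15) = (q - 1)*(q + 1)*(q^2 - 8*q + 15) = (q - 3)*(q - 1)*(q + 1)*(q - 5)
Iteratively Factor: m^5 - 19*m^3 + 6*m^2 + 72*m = (m + 4)*(m^4 - 4*m^3 - 3*m^2 + 18*m) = m*(m + 4)*(m^3 - 4*m^2 - 3*m + 18) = m*(m - 3)*(m + 4)*(m^2 - m - 6) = m*(m - 3)^2*(m + 4)*(m + 2)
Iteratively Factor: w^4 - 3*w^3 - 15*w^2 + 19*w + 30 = (w + 3)*(w^3 - 6*w^2 + 3*w + 10) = (w + 1)*(w + 3)*(w^2 - 7*w + 10) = (w - 2)*(w + 1)*(w + 3)*(w - 5)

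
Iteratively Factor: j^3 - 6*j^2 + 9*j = (j - 3)*(j^2 - 3*j) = j*(j - 3)*(j - 3)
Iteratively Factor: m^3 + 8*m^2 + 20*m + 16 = (m + 2)*(m^2 + 6*m + 8) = (m + 2)*(m + 4)*(m + 2)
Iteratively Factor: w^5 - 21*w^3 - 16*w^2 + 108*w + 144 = (w + 3)*(w^4 - 3*w^3 - 12*w^2 + 20*w + 48) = (w - 3)*(w + 3)*(w^3 - 12*w - 16) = (w - 3)*(w + 2)*(w + 3)*(w^2 - 2*w - 8) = (w - 3)*(w + 2)^2*(w + 3)*(w - 4)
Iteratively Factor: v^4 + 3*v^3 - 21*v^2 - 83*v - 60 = (v + 4)*(v^3 - v^2 - 17*v - 15) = (v + 3)*(v + 4)*(v^2 - 4*v - 5) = (v + 1)*(v + 3)*(v + 4)*(v - 5)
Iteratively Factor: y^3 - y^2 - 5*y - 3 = (y + 1)*(y^2 - 2*y - 3) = (y - 3)*(y + 1)*(y + 1)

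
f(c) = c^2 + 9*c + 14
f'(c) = 2*c + 9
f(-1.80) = 1.04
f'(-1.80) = 5.40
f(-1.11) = 5.24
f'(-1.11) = 6.78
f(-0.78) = 7.59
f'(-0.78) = 7.44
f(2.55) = 43.45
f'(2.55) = 14.10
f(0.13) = 15.19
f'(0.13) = 9.26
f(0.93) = 23.23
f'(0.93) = 10.86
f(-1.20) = 4.64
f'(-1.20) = 6.60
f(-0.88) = 6.85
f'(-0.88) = 7.24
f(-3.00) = -4.00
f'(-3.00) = 3.00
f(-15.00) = 104.00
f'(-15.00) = -21.00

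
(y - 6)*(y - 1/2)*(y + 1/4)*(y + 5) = y^4 - 5*y^3/4 - 239*y^2/8 + 61*y/8 + 15/4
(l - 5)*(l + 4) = l^2 - l - 20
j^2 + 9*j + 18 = (j + 3)*(j + 6)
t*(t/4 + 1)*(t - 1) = t^3/4 + 3*t^2/4 - t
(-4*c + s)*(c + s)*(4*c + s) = -16*c^3 - 16*c^2*s + c*s^2 + s^3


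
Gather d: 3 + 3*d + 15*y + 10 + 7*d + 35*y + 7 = 10*d + 50*y + 20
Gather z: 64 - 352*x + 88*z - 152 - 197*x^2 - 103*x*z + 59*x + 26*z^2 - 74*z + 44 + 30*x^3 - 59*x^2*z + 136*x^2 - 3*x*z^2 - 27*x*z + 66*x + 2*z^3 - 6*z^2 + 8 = 30*x^3 - 61*x^2 - 227*x + 2*z^3 + z^2*(20 - 3*x) + z*(-59*x^2 - 130*x + 14) - 36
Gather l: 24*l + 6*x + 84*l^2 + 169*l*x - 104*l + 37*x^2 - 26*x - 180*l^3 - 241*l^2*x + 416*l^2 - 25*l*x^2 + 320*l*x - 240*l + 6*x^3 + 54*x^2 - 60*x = -180*l^3 + l^2*(500 - 241*x) + l*(-25*x^2 + 489*x - 320) + 6*x^3 + 91*x^2 - 80*x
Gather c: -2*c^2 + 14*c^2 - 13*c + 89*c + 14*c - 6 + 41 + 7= 12*c^2 + 90*c + 42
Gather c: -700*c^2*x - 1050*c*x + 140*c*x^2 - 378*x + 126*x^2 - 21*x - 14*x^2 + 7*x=-700*c^2*x + c*(140*x^2 - 1050*x) + 112*x^2 - 392*x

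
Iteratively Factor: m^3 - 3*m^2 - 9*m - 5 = (m + 1)*(m^2 - 4*m - 5) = (m - 5)*(m + 1)*(m + 1)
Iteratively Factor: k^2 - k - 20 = (k + 4)*(k - 5)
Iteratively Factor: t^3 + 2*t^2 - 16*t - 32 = (t - 4)*(t^2 + 6*t + 8) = (t - 4)*(t + 2)*(t + 4)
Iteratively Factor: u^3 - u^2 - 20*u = (u)*(u^2 - u - 20) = u*(u - 5)*(u + 4)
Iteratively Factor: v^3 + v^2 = (v)*(v^2 + v) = v*(v + 1)*(v)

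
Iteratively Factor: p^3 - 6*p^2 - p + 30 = (p - 3)*(p^2 - 3*p - 10) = (p - 3)*(p + 2)*(p - 5)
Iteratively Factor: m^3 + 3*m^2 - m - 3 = (m + 3)*(m^2 - 1) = (m + 1)*(m + 3)*(m - 1)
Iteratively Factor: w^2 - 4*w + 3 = (w - 3)*(w - 1)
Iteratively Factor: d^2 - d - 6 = (d + 2)*(d - 3)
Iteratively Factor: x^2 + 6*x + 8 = (x + 2)*(x + 4)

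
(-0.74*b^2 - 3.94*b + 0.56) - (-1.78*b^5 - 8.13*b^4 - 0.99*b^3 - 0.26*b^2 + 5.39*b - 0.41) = 1.78*b^5 + 8.13*b^4 + 0.99*b^3 - 0.48*b^2 - 9.33*b + 0.97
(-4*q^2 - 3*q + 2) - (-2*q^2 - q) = -2*q^2 - 2*q + 2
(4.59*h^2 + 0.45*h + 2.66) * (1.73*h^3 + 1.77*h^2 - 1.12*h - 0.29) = 7.9407*h^5 + 8.9028*h^4 + 0.257499999999999*h^3 + 2.8731*h^2 - 3.1097*h - 0.7714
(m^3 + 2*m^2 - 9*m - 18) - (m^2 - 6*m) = m^3 + m^2 - 3*m - 18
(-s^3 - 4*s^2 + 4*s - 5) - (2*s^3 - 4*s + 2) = -3*s^3 - 4*s^2 + 8*s - 7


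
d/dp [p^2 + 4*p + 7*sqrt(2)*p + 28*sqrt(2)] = 2*p + 4 + 7*sqrt(2)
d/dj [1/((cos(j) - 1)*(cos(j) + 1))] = 2*cos(j)/sin(j)^3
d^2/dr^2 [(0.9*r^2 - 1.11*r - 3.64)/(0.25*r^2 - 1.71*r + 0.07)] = (0.63075*r^3 - 1.4595*r^2 + 9.45315*r - 21.416962)/(0.015625*r^6 - 0.320625*r^5 + 2.2062*r^4 - 5.179761*r^3 + 0.617736*r^2 - 0.025137*r + 0.000343)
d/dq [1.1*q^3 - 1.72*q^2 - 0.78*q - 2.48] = 3.3*q^2 - 3.44*q - 0.78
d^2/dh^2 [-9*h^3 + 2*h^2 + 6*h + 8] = 4 - 54*h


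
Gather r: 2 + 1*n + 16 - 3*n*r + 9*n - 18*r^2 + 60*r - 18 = 10*n - 18*r^2 + r*(60 - 3*n)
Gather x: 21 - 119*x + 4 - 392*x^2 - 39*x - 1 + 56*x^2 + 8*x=-336*x^2 - 150*x + 24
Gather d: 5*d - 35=5*d - 35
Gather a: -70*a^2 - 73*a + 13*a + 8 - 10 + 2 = -70*a^2 - 60*a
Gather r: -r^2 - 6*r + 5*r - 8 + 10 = -r^2 - r + 2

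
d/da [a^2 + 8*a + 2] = 2*a + 8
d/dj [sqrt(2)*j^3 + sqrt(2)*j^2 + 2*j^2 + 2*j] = 3*sqrt(2)*j^2 + 2*sqrt(2)*j + 4*j + 2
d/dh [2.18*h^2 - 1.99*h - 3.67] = 4.36*h - 1.99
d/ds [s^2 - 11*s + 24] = 2*s - 11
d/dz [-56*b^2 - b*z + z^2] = -b + 2*z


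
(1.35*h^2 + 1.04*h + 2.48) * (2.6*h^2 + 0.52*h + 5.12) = 3.51*h^4 + 3.406*h^3 + 13.9008*h^2 + 6.6144*h + 12.6976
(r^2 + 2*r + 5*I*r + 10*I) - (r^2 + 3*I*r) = 2*r + 2*I*r + 10*I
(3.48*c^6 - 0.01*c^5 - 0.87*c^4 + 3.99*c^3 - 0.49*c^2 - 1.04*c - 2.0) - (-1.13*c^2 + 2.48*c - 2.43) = 3.48*c^6 - 0.01*c^5 - 0.87*c^4 + 3.99*c^3 + 0.64*c^2 - 3.52*c + 0.43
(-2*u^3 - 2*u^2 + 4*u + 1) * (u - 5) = -2*u^4 + 8*u^3 + 14*u^2 - 19*u - 5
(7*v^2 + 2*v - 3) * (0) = 0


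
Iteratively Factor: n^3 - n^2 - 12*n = (n)*(n^2 - n - 12) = n*(n - 4)*(n + 3)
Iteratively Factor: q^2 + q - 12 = (q + 4)*(q - 3)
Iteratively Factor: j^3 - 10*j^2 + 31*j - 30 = (j - 5)*(j^2 - 5*j + 6) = (j - 5)*(j - 2)*(j - 3)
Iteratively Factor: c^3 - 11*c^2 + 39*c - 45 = (c - 5)*(c^2 - 6*c + 9) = (c - 5)*(c - 3)*(c - 3)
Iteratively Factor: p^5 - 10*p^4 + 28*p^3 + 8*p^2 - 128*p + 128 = (p - 4)*(p^4 - 6*p^3 + 4*p^2 + 24*p - 32) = (p - 4)^2*(p^3 - 2*p^2 - 4*p + 8) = (p - 4)^2*(p - 2)*(p^2 - 4) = (p - 4)^2*(p - 2)^2*(p + 2)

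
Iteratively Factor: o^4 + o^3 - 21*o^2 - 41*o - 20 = (o + 1)*(o^3 - 21*o - 20) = (o + 1)^2*(o^2 - o - 20) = (o - 5)*(o + 1)^2*(o + 4)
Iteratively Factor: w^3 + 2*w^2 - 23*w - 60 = (w + 4)*(w^2 - 2*w - 15) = (w + 3)*(w + 4)*(w - 5)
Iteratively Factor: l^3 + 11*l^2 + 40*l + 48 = (l + 3)*(l^2 + 8*l + 16) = (l + 3)*(l + 4)*(l + 4)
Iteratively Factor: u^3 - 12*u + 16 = (u - 2)*(u^2 + 2*u - 8) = (u - 2)*(u + 4)*(u - 2)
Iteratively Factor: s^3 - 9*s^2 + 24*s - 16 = (s - 1)*(s^2 - 8*s + 16) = (s - 4)*(s - 1)*(s - 4)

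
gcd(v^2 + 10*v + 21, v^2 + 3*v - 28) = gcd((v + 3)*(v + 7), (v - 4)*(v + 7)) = v + 7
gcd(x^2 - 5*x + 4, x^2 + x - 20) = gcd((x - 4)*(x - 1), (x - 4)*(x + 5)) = x - 4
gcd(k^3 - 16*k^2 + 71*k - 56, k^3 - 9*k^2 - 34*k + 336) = k^2 - 15*k + 56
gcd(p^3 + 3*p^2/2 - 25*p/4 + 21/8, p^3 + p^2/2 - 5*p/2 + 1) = p - 1/2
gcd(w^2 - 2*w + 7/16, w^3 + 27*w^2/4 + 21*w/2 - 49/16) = w - 1/4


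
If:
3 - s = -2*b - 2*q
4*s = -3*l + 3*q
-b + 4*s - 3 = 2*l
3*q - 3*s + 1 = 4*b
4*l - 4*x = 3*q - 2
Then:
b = -119/229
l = -242/229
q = -214/229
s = 21/229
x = 33/229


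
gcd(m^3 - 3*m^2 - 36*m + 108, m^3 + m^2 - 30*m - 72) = m - 6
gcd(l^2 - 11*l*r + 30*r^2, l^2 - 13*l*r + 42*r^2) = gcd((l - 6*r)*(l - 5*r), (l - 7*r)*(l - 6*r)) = -l + 6*r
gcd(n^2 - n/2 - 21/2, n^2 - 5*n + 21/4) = n - 7/2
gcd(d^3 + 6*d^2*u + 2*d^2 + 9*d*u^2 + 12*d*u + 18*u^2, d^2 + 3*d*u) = d + 3*u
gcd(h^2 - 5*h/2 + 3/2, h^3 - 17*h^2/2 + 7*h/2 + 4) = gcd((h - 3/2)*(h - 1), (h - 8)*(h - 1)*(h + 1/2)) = h - 1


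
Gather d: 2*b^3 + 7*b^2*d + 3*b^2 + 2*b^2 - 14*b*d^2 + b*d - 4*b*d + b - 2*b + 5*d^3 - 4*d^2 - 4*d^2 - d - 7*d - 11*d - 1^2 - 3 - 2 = 2*b^3 + 5*b^2 - b + 5*d^3 + d^2*(-14*b - 8) + d*(7*b^2 - 3*b - 19) - 6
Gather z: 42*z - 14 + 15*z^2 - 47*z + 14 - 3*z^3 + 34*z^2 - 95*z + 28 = -3*z^3 + 49*z^2 - 100*z + 28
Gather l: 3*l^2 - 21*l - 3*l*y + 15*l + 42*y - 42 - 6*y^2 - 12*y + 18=3*l^2 + l*(-3*y - 6) - 6*y^2 + 30*y - 24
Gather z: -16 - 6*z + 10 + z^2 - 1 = z^2 - 6*z - 7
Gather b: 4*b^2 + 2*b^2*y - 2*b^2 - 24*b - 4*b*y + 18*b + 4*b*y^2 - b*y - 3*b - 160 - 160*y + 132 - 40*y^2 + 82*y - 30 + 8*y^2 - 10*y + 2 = b^2*(2*y + 2) + b*(4*y^2 - 5*y - 9) - 32*y^2 - 88*y - 56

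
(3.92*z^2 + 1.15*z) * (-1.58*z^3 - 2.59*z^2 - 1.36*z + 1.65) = -6.1936*z^5 - 11.9698*z^4 - 8.3097*z^3 + 4.904*z^2 + 1.8975*z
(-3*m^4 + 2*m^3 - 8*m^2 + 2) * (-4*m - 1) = 12*m^5 - 5*m^4 + 30*m^3 + 8*m^2 - 8*m - 2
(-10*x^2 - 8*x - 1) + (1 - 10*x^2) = -20*x^2 - 8*x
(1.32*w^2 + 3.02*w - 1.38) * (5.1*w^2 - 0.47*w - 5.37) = 6.732*w^4 + 14.7816*w^3 - 15.5458*w^2 - 15.5688*w + 7.4106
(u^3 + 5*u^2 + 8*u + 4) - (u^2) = u^3 + 4*u^2 + 8*u + 4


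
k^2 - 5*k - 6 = (k - 6)*(k + 1)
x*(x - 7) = x^2 - 7*x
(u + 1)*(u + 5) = u^2 + 6*u + 5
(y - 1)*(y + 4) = y^2 + 3*y - 4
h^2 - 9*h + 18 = (h - 6)*(h - 3)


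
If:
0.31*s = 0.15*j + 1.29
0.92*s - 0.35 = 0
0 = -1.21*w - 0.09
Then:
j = -7.81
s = 0.38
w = -0.07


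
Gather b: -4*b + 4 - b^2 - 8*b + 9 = -b^2 - 12*b + 13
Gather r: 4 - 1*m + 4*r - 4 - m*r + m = r*(4 - m)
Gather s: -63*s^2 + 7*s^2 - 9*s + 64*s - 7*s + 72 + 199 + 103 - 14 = -56*s^2 + 48*s + 360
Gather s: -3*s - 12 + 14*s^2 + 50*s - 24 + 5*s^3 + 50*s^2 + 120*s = 5*s^3 + 64*s^2 + 167*s - 36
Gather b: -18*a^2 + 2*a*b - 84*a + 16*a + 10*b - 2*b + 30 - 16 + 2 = -18*a^2 - 68*a + b*(2*a + 8) + 16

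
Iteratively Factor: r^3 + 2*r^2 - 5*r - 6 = (r + 1)*(r^2 + r - 6) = (r - 2)*(r + 1)*(r + 3)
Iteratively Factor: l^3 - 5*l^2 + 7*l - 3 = (l - 1)*(l^2 - 4*l + 3) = (l - 3)*(l - 1)*(l - 1)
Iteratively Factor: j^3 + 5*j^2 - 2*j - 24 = (j - 2)*(j^2 + 7*j + 12) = (j - 2)*(j + 4)*(j + 3)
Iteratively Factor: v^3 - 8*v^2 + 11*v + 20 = (v - 4)*(v^2 - 4*v - 5) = (v - 5)*(v - 4)*(v + 1)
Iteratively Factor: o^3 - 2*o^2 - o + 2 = (o + 1)*(o^2 - 3*o + 2) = (o - 2)*(o + 1)*(o - 1)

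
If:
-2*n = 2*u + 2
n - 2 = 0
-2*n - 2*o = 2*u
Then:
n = 2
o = 1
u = -3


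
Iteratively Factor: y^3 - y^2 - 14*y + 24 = (y + 4)*(y^2 - 5*y + 6) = (y - 2)*(y + 4)*(y - 3)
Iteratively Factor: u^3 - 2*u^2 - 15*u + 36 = (u - 3)*(u^2 + u - 12) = (u - 3)^2*(u + 4)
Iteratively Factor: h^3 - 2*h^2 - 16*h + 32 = (h - 2)*(h^2 - 16) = (h - 4)*(h - 2)*(h + 4)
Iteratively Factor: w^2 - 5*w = (w - 5)*(w)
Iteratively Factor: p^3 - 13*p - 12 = (p - 4)*(p^2 + 4*p + 3) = (p - 4)*(p + 3)*(p + 1)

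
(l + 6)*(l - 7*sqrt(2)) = l^2 - 7*sqrt(2)*l + 6*l - 42*sqrt(2)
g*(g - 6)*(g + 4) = g^3 - 2*g^2 - 24*g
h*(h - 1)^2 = h^3 - 2*h^2 + h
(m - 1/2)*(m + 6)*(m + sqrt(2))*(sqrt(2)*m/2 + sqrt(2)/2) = sqrt(2)*m^4/2 + m^3 + 13*sqrt(2)*m^3/4 + 5*sqrt(2)*m^2/4 + 13*m^2/2 - 3*sqrt(2)*m/2 + 5*m/2 - 3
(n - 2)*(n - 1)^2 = n^3 - 4*n^2 + 5*n - 2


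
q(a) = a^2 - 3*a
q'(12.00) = 21.00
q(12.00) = 108.00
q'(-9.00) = -21.00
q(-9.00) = 108.00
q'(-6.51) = -16.02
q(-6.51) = 61.91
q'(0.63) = -1.74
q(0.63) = -1.49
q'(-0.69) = -4.38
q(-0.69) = 2.55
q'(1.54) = 0.08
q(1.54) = -2.25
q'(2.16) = 1.32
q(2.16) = -1.81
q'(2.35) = 1.70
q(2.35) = -1.53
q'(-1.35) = -5.70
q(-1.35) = 5.87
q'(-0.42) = -3.84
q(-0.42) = 1.44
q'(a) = 2*a - 3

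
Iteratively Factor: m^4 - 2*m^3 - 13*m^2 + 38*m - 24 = (m + 4)*(m^3 - 6*m^2 + 11*m - 6) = (m - 2)*(m + 4)*(m^2 - 4*m + 3) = (m - 3)*(m - 2)*(m + 4)*(m - 1)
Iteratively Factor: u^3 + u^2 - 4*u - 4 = (u + 2)*(u^2 - u - 2) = (u + 1)*(u + 2)*(u - 2)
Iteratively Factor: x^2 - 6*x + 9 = (x - 3)*(x - 3)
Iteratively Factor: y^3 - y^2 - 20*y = (y - 5)*(y^2 + 4*y) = y*(y - 5)*(y + 4)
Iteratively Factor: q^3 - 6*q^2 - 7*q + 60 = (q - 5)*(q^2 - q - 12) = (q - 5)*(q + 3)*(q - 4)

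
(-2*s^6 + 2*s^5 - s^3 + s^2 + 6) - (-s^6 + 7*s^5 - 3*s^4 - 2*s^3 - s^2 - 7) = -s^6 - 5*s^5 + 3*s^4 + s^3 + 2*s^2 + 13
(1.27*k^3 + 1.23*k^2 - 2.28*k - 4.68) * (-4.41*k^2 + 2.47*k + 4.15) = -5.6007*k^5 - 2.2874*k^4 + 18.3634*k^3 + 20.1117*k^2 - 21.0216*k - 19.422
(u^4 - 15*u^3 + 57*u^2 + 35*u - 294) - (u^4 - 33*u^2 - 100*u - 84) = -15*u^3 + 90*u^2 + 135*u - 210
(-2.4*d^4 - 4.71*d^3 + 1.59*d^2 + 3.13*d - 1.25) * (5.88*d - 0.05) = -14.112*d^5 - 27.5748*d^4 + 9.5847*d^3 + 18.3249*d^2 - 7.5065*d + 0.0625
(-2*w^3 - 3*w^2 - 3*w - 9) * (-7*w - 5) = 14*w^4 + 31*w^3 + 36*w^2 + 78*w + 45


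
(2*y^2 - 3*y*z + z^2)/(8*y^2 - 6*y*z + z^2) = (y - z)/(4*y - z)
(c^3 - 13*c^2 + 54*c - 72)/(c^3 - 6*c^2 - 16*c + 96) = (c - 3)/(c + 4)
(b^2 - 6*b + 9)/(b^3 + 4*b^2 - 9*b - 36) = (b - 3)/(b^2 + 7*b + 12)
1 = 1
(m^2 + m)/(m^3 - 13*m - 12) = m/(m^2 - m - 12)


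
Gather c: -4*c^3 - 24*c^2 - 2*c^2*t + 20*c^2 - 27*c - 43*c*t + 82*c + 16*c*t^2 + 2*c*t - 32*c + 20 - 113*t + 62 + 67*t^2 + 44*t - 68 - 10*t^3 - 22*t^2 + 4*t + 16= -4*c^3 + c^2*(-2*t - 4) + c*(16*t^2 - 41*t + 23) - 10*t^3 + 45*t^2 - 65*t + 30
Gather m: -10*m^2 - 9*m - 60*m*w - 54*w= -10*m^2 + m*(-60*w - 9) - 54*w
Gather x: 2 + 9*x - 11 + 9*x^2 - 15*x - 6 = 9*x^2 - 6*x - 15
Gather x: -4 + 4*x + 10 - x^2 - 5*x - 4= -x^2 - x + 2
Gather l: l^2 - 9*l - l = l^2 - 10*l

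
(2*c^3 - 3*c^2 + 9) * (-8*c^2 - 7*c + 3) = -16*c^5 + 10*c^4 + 27*c^3 - 81*c^2 - 63*c + 27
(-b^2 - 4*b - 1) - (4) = -b^2 - 4*b - 5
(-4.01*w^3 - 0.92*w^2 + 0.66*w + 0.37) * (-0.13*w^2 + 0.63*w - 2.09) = 0.5213*w^5 - 2.4067*w^4 + 7.7155*w^3 + 2.2905*w^2 - 1.1463*w - 0.7733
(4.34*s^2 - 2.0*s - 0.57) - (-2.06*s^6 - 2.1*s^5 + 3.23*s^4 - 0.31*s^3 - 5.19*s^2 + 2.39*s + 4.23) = 2.06*s^6 + 2.1*s^5 - 3.23*s^4 + 0.31*s^3 + 9.53*s^2 - 4.39*s - 4.8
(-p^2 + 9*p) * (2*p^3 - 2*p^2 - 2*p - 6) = -2*p^5 + 20*p^4 - 16*p^3 - 12*p^2 - 54*p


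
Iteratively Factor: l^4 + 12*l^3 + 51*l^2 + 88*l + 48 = (l + 3)*(l^3 + 9*l^2 + 24*l + 16) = (l + 3)*(l + 4)*(l^2 + 5*l + 4) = (l + 1)*(l + 3)*(l + 4)*(l + 4)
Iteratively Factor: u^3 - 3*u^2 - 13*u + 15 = (u - 1)*(u^2 - 2*u - 15) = (u - 5)*(u - 1)*(u + 3)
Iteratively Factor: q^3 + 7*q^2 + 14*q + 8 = (q + 4)*(q^2 + 3*q + 2) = (q + 2)*(q + 4)*(q + 1)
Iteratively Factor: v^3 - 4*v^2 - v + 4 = (v + 1)*(v^2 - 5*v + 4) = (v - 4)*(v + 1)*(v - 1)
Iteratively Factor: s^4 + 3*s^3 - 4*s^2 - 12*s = (s - 2)*(s^3 + 5*s^2 + 6*s) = s*(s - 2)*(s^2 + 5*s + 6) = s*(s - 2)*(s + 3)*(s + 2)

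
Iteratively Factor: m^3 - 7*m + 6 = (m - 1)*(m^2 + m - 6) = (m - 1)*(m + 3)*(m - 2)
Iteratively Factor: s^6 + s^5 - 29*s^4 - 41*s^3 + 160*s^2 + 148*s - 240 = (s + 4)*(s^5 - 3*s^4 - 17*s^3 + 27*s^2 + 52*s - 60) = (s - 2)*(s + 4)*(s^4 - s^3 - 19*s^2 - 11*s + 30) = (s - 5)*(s - 2)*(s + 4)*(s^3 + 4*s^2 + s - 6) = (s - 5)*(s - 2)*(s + 2)*(s + 4)*(s^2 + 2*s - 3) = (s - 5)*(s - 2)*(s + 2)*(s + 3)*(s + 4)*(s - 1)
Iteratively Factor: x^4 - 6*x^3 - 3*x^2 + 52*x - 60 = (x - 5)*(x^3 - x^2 - 8*x + 12) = (x - 5)*(x - 2)*(x^2 + x - 6) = (x - 5)*(x - 2)*(x + 3)*(x - 2)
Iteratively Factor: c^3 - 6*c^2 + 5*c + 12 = (c - 4)*(c^2 - 2*c - 3) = (c - 4)*(c + 1)*(c - 3)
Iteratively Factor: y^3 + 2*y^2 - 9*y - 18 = (y - 3)*(y^2 + 5*y + 6) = (y - 3)*(y + 2)*(y + 3)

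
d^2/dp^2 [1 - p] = 0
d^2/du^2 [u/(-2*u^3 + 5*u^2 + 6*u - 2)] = 2*(-4*u*(-3*u^2 + 5*u + 3)^2 + (6*u^2 + u*(6*u - 5) - 10*u - 6)*(2*u^3 - 5*u^2 - 6*u + 2))/(2*u^3 - 5*u^2 - 6*u + 2)^3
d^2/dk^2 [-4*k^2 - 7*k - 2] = -8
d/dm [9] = 0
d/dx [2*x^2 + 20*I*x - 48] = 4*x + 20*I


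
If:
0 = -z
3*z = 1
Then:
No Solution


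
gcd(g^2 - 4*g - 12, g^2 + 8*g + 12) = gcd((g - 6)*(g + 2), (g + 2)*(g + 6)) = g + 2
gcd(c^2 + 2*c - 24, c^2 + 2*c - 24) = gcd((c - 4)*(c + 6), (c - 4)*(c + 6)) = c^2 + 2*c - 24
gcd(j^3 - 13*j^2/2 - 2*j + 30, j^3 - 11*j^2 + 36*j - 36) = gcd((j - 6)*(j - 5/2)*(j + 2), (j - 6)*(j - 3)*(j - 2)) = j - 6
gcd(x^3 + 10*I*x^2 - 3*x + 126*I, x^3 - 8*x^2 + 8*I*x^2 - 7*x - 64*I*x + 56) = x + 7*I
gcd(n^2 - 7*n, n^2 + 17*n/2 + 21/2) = 1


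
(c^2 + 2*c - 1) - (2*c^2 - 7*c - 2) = -c^2 + 9*c + 1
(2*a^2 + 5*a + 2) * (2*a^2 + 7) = 4*a^4 + 10*a^3 + 18*a^2 + 35*a + 14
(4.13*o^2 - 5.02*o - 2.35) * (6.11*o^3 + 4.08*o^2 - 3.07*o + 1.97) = 25.2343*o^5 - 13.8218*o^4 - 47.5192*o^3 + 13.9595*o^2 - 2.6749*o - 4.6295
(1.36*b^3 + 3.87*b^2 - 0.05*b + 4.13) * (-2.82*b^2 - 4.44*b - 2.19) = -3.8352*b^5 - 16.9518*b^4 - 20.0202*b^3 - 19.8999*b^2 - 18.2277*b - 9.0447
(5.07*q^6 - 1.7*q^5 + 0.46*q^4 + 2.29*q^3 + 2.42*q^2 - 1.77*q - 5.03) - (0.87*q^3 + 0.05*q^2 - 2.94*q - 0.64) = 5.07*q^6 - 1.7*q^5 + 0.46*q^4 + 1.42*q^3 + 2.37*q^2 + 1.17*q - 4.39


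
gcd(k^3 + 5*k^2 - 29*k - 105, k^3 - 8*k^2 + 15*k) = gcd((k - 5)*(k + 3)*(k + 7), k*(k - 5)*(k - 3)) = k - 5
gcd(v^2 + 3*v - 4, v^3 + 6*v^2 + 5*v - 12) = v^2 + 3*v - 4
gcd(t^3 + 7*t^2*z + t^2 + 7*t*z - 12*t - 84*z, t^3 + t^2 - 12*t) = t^2 + t - 12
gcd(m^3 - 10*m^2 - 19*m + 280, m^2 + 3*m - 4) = 1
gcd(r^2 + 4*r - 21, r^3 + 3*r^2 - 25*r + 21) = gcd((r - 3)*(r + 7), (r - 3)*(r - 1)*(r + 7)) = r^2 + 4*r - 21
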